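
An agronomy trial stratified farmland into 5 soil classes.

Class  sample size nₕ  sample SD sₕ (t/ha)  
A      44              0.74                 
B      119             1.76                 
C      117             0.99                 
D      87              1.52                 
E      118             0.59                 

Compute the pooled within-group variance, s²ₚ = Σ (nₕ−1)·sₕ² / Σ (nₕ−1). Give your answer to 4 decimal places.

1.5462

Degrees of freedom: 43 + 118 + 116 + 86 + 117 = 480.
Σ(nₕ−1)sₕ² = 43·0.5476 + 118·3.0976 + 116·0.9801 + 86·2.3104 + 117·0.3481 = 742.1773.
s²ₚ = 742.1773 / 480 = 1.546203... → 1.5462.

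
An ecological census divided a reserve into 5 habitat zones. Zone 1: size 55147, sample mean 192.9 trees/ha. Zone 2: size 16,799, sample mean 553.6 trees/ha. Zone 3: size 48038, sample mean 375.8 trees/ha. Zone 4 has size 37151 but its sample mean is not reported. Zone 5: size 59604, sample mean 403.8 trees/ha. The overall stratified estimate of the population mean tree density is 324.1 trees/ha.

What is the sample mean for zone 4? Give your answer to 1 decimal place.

N = 55147 + 16799 + 48038 + 37151 + 59604 = 216739.
Overall total = μ·N = 324.1·216739 = 70245109.9.
Subtract the known strata: 55147·192.9 + 16799·553.6 + 48038·375.8 + 59604·403.8 = 62058558.3.
Remaining total for zone 4: 70245109.9 − 62058558.3 = 8186551.6.
Divide by its size: 8186551.6 / 37151 = 220.359... → 220.4.

220.4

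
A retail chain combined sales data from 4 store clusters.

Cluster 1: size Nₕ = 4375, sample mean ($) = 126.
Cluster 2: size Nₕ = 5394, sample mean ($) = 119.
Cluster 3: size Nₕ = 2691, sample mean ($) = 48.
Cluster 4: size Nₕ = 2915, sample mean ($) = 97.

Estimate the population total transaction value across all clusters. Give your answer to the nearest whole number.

1605059

Population total = Σ Nₕ·x̄ₕ (each stratum's size times its mean).
4375·126 + 5394·119 + 2691·48 + 2915·97 = 551250 + 641886 + 129168 + 282755 = 1605059.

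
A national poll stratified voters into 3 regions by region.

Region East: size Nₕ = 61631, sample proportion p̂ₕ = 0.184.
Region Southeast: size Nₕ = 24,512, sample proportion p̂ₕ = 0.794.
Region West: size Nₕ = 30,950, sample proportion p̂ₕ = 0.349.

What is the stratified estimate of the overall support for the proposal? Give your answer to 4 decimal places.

0.3553

Wₕ = Nₕ/N with N = 117093: 0.5263, 0.2093, 0.2643.
p̂_st = 0.5263·0.184 + 0.2093·0.794 + 0.2643·0.349 ≈ 0.355309... → 0.3553.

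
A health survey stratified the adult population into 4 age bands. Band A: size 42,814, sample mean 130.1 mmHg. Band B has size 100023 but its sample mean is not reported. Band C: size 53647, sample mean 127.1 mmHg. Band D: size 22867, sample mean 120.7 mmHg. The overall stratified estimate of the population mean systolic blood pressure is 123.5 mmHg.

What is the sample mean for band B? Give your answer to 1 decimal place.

N = 42814 + 100023 + 53647 + 22867 = 219351.
Overall total = μ·N = 123.5·219351 = 27089848.5.
Subtract the known strata: 42814·130.1 + 53647·127.1 + 22867·120.7 = 15148682.
Remaining total for band B: 27089848.5 − 15148682 = 11941166.5.
Divide by its size: 11941166.5 / 100023 = 119.384... → 119.4.

119.4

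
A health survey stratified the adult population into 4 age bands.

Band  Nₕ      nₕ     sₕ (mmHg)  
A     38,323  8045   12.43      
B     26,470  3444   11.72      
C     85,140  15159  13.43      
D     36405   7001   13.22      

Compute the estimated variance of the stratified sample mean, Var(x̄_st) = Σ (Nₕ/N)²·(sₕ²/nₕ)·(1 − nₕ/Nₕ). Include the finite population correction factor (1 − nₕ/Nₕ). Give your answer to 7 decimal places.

0.0041532

N = 186338. Term for each stratum: Wₕ²sₕ²/nₕ·(1−nₕ/Nₕ).
Var(x̄_st) = 0.0006418005 + 0.0007001026 + 0.0020417022 + 0.0007696042 = 0.0041532094 → 0.0041532.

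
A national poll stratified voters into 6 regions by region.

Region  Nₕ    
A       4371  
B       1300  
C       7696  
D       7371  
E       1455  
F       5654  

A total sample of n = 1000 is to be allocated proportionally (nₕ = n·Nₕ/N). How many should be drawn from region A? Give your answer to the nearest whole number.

157

Share of region A = 4371/27847 = 0.15696.
Allocate 1000 × 0.15696 = 156.965... → 157.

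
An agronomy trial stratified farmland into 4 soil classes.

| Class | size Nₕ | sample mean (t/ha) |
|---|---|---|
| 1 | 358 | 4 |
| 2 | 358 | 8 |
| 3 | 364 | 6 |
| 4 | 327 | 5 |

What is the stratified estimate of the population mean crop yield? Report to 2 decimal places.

N = 358 + 358 + 364 + 327 = 1407.
Overall mean = Σ (Nₕ/N)·x̄ₕ — weight by population share, not a simple average.
Σ Nₕx̄ₕ = 358·4 + 358·8 + 364·6 + 327·5 = 1432 + 2864 + 2184 + 1635 = 8115.
Divide by N: 8115 / 1407 = 5.7676... → 5.77.

5.77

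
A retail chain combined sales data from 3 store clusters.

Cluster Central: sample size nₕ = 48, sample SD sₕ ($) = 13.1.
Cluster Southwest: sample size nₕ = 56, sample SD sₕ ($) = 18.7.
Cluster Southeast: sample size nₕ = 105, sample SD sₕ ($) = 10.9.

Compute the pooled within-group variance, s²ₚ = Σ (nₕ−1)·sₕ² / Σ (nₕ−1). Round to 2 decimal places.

192.50

Degrees of freedom: 47 + 55 + 104 = 206.
Σ(nₕ−1)sₕ² = 47·171.61 + 55·349.69 + 104·118.81 = 39654.86.
s²ₚ = 39654.86 / 206 = 192.4993... → 192.50.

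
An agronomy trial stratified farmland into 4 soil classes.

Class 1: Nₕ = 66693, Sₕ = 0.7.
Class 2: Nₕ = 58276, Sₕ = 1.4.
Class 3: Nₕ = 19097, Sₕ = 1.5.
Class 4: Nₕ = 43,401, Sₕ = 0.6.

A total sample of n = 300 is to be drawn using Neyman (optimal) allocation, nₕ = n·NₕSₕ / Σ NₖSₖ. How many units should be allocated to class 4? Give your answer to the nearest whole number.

Σ NₕSₕ = 66693·0.7 + 58276·1.4 + 19097·1.5 + 43401·0.6 = 182957.6.
Share for 4: 26040.6/182957.6 = 0.14233.
n_4 = 300 × 0.14233 = 42.699... → 43.

43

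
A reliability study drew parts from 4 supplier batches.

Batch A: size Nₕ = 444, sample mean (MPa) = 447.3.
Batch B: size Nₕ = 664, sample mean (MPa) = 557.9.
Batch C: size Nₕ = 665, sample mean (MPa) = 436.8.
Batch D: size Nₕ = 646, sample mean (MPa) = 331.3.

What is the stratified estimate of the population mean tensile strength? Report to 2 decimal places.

443.79

x̄_st = (Σ Nₕx̄ₕ) / (Σ Nₕ) = (444·447.3 + 664·557.9 + 665·436.8 + 646·331.3) / 2419
= 1073538.6 / 2419 = 443.7944... → 443.79.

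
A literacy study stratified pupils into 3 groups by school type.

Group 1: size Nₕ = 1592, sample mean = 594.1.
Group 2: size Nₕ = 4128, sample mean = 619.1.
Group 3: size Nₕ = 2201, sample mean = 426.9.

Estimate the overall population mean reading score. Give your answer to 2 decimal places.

560.67

N = 7921; weights Wₕ = Nₕ/N = (0.2010, 0.5211, 0.2779).
x̄_st = Σ Wₕ·x̄ₕ = 0.2010·594.1 + 0.5211·619.1 + 0.2779·426.9 ≈ 560.6690...
→ 560.67.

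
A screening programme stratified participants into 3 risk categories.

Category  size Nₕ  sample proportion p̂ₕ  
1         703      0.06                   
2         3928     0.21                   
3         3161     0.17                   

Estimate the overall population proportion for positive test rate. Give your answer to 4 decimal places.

N = 703 + 3928 + 3161 = 7792.
Overall proportion = Σ (Nₕ/N)·p̂ₕ.
Σ Nₕp̂ₕ = 42.18 + 824.88 + 537.37 = 1404.43.
1404.43 / 7792 = 0.180240... → 0.1802.

0.1802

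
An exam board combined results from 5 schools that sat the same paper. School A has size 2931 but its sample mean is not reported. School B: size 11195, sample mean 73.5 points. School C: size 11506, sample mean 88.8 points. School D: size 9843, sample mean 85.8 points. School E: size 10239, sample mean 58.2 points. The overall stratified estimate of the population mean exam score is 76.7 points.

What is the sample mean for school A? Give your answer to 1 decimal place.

N = 2931 + 11195 + 11506 + 9843 + 10239 = 45714.
Overall total = μ·N = 76.7·45714 = 3506263.8.
Subtract the known strata: 11195·73.5 + 11506·88.8 + 9843·85.8 + 10239·58.2 = 3285004.5.
Remaining total for school A: 3506263.8 − 3285004.5 = 221259.3.
Divide by its size: 221259.3 / 2931 = 75.489... → 75.5.

75.5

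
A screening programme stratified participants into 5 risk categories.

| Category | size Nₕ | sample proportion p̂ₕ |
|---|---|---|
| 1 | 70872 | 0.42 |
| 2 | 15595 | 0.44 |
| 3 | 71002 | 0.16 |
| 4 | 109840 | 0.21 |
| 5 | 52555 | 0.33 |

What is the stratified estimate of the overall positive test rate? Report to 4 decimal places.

0.2764

Wₕ = Nₕ/N with N = 319864: 0.2216, 0.0488, 0.2220, 0.3434, 0.1643.
p̂_st = 0.2216·0.42 + 0.0488·0.44 + 0.2220·0.16 + 0.3434·0.21 + 0.1643·0.33 ≈ 0.276361... → 0.2764.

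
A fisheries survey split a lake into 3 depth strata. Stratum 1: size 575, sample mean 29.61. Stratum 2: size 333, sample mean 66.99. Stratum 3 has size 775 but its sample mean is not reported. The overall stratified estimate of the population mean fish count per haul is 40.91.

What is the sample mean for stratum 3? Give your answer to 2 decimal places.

38.09

N = 575 + 333 + 775 = 1683.
Overall total = μ·N = 40.91·1683 = 68851.53.
Subtract the known strata: 575·29.61 + 333·66.99 = 39333.42.
Remaining total for stratum 3: 68851.53 − 39333.42 = 29518.11.
Divide by its size: 29518.11 / 775 = 38.0879... → 38.09.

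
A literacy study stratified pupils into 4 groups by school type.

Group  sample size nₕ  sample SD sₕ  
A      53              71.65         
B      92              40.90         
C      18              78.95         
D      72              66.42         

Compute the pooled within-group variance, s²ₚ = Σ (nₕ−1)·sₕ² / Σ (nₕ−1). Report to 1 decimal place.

3629.3

A: (53−1)·71.65² = 52·5133.7225 = 266953.57
B: (92−1)·40.90² = 91·1672.81 = 152225.71
C: (18−1)·78.95² = 17·6233.1025 = 105962.7425
D: (72−1)·66.42² = 71·4411.6164 = 313224.7644
Numerator = 838366.7869; denominator = Σ(nₕ−1) = 231.
s²ₚ = 838366.7869/231 = 3629.293... → 3629.3.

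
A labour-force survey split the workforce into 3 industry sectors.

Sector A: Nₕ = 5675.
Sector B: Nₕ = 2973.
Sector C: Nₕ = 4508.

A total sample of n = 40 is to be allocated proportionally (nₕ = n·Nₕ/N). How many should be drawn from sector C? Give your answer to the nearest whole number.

14

Share of sector C = 4508/13156 = 0.34266.
Allocate 40 × 0.34266 = 13.706... → 14.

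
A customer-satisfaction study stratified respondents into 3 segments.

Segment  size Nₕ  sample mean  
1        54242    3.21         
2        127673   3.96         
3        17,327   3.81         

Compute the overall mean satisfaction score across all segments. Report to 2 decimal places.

N = 199242; weights Wₕ = Nₕ/N = (0.2722, 0.6408, 0.0870).
x̄_st = Σ Wₕ·x̄ₕ = 0.2722·3.21 + 0.6408·3.96 + 0.0870·3.81 ≈ 3.7428...
→ 3.74.

3.74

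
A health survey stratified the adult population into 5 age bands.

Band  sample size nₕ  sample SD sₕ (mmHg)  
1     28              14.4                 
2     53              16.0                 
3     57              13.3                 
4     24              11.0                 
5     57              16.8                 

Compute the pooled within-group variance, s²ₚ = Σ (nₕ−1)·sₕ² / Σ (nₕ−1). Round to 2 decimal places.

221.52

1: (28−1)·14.4² = 27·207.36 = 5598.72
2: (53−1)·16.0² = 52·256 = 13312
3: (57−1)·13.3² = 56·176.89 = 9905.84
4: (24−1)·11.0² = 23·121 = 2783
5: (57−1)·16.8² = 56·282.24 = 15805.44
Numerator = 47405; denominator = Σ(nₕ−1) = 214.
s²ₚ = 47405/214 = 221.5187... → 221.52.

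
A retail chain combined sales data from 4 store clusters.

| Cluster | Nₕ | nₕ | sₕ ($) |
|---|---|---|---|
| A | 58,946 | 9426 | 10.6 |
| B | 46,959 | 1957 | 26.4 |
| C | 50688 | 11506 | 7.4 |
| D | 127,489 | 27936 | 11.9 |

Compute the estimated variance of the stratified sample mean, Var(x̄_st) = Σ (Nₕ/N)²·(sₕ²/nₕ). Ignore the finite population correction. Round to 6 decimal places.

0.011417

N = 284082. Term for each stratum: Wₕ²sₕ²/nₕ.
Var(x̄_st) = 0.000513222 + 0.009731220 + 0.000151517 + 0.001020911 = 0.011416870 → 0.011417.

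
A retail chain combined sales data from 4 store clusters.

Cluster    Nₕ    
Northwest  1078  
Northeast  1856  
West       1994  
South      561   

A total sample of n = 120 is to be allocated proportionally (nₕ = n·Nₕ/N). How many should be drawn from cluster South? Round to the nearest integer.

N = 1078 + 1856 + 1994 + 561 = 5489.
n_South = 120·561/5489 = 12.265... → 12.

12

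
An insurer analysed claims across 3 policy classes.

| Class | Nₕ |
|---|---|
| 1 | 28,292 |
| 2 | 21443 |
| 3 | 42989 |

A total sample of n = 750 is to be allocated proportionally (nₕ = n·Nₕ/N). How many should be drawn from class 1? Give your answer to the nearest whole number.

229

N = 28292 + 21443 + 42989 = 92724.
n_1 = 750·28292/92724 = 228.840... → 229.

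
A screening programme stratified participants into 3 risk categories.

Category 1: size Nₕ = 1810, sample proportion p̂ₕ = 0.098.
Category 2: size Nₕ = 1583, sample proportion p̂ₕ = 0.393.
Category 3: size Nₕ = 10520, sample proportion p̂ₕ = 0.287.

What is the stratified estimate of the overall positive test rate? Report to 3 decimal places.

N = 1810 + 1583 + 10520 = 13913.
Overall proportion = Σ (Nₕ/N)·p̂ₕ.
Σ Nₕp̂ₕ = 177.38 + 622.119 + 3019.24 = 3818.739.
3818.739 / 13913 = 0.27447... → 0.274.

0.274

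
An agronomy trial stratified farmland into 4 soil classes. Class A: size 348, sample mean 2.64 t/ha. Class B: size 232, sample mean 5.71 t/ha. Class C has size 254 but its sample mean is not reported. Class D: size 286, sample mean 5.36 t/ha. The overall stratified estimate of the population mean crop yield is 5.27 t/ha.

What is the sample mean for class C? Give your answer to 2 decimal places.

Σ Nₕx̄ₕ = N·μ, so 254·x̄_C = 1120·5.27 − (348·2.64 + 232·5.71 + 286·5.36).
= 5902.4 − 3776.4 = 2126.
x̄_C = 2126 / 254 = 8.3701... → 8.37.

8.37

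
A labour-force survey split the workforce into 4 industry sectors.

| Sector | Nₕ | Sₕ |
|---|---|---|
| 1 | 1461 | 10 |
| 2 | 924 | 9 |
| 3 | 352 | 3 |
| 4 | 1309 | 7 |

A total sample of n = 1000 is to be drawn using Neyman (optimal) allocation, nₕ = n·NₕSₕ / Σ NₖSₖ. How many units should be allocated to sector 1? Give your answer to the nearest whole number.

441

1: NₕSₕ = 1461·10 = 14610
2: NₕSₕ = 924·9 = 8316
3: NₕSₕ = 352·3 = 1056
4: NₕSₕ = 1309·7 = 9163
Σ NₕSₕ = 33145.
n_1 = 1000·14610/33145 = 440.790... → 441.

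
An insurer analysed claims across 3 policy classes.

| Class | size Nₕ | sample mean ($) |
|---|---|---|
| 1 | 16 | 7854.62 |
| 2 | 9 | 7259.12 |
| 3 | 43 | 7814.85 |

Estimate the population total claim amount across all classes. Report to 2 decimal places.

527044.55

1: 16·7854.62 = 125673.92
2: 9·7259.12 = 65332.08
3: 43·7814.85 = 336038.55
τ̂ = Σ Nₕx̄ₕ = 527044.55.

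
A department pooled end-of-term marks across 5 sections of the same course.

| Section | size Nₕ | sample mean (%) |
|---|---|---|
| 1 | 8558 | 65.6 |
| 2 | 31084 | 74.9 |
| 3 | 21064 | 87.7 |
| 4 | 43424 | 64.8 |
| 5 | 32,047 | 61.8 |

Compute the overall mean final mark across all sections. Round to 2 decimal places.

x̄_st = (Σ Nₕx̄ₕ) / (Σ Nₕ) = (8558·65.6 + 31084·74.9 + 21064·87.7 + 43424·64.8 + 32047·61.8) / 136177
= 9531289 / 136177 = 69.9919... → 69.99.

69.99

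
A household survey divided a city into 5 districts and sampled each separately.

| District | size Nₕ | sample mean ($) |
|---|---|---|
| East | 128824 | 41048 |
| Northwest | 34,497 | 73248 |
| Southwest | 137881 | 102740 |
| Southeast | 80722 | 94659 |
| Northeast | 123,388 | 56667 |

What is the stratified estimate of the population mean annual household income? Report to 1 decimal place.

72457.8

N = 128824 + 34497 + 137881 + 80722 + 123388 = 505312.
Overall mean = Σ (Nₕ/N)·x̄ₕ — weight by population share, not a simple average.
Σ Nₕx̄ₕ = 128824·41048 + 34497·73248 + 137881·102740 + 80722·94659 + 123388·56667 = 5287967552 + 2526836256 + 14165893940 + 7641063798 + 6992027796 = 36613789342.
Divide by N: 36613789342 / 505312 = 72457.787... → 72457.8.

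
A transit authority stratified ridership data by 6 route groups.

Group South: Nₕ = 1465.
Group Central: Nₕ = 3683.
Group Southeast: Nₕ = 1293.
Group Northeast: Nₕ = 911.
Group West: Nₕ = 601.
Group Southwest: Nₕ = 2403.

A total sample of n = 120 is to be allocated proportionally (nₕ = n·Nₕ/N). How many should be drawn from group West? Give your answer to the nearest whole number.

Share of group West = 601/10356 = 0.05803.
Allocate 120 × 0.05803 = 6.964... → 7.

7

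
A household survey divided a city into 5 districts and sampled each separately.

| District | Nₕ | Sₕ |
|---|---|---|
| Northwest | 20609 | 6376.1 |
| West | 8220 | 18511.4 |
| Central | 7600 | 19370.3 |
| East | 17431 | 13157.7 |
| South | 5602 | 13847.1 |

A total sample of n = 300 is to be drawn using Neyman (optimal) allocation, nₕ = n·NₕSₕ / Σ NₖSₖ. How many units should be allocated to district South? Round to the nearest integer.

Σ NₕSₕ = 20609·6376.1 + 8220·18511.4 + 7600·19370.3 + 17431·13157.7 + 5602·13847.1 = 737706355.8.
Share for South: 77571454.2/737706355.8 = 0.10515.
n_South = 300 × 0.10515 = 31.546... → 32.

32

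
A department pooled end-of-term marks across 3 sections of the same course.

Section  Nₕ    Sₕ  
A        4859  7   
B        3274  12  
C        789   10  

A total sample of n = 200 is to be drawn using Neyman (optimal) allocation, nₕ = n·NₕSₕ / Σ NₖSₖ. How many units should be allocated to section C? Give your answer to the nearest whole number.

19

A: NₕSₕ = 4859·7 = 34013
B: NₕSₕ = 3274·12 = 39288
C: NₕSₕ = 789·10 = 7890
Σ NₕSₕ = 81191.
n_C = 200·7890/81191 = 19.436... → 19.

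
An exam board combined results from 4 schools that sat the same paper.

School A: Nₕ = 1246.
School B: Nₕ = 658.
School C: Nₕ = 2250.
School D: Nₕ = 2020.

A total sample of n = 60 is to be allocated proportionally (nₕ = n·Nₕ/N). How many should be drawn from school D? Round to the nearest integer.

Share of school D = 2020/6174 = 0.32718.
Allocate 60 × 0.32718 = 19.631... → 20.

20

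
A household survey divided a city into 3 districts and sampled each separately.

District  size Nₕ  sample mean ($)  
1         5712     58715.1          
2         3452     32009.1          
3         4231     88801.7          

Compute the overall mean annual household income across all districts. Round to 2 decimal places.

N = 5712 + 3452 + 4231 = 13395.
The stratified mean weights each stratum mean by its population share Nₕ/N.
Σ Nₕx̄ₕ = 5712·58715.1 + 3452·32009.1 + 4231·88801.7 = 335380651.2 + 110495413.2 + 375719992.7 = 821596057.1.
Divide by N: 821596057.1 / 13395 = 61336.0252... → 61336.03.

61336.03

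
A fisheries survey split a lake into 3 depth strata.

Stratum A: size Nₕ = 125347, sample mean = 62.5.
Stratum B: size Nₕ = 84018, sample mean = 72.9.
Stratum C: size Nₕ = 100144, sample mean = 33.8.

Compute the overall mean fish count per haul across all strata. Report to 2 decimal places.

56.04

N = 309509; weights Wₕ = Nₕ/N = (0.4050, 0.2715, 0.3236).
x̄_st = Σ Wₕ·x̄ₕ = 0.4050·62.5 + 0.2715·72.9 + 0.3236·33.8 ≈ 56.0370...
→ 56.04.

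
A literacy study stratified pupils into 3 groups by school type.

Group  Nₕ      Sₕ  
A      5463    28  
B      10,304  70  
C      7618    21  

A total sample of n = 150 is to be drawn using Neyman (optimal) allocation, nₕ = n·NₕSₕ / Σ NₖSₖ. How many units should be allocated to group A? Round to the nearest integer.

Σ NₕSₕ = 5463·28 + 10304·70 + 7618·21 = 1034222.
Share for A: 152964/1034222 = 0.14790.
n_A = 150 × 0.14790 = 22.185... → 22.

22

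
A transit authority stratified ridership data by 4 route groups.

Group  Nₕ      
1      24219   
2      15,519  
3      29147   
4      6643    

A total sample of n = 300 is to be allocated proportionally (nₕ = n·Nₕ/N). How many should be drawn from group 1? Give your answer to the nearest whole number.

Share of group 1 = 24219/75528 = 0.32066.
Allocate 300 × 0.32066 = 96.199... → 96.

96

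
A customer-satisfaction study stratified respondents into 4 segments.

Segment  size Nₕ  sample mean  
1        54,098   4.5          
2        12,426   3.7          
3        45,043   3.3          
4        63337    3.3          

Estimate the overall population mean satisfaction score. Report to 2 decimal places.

N = 54098 + 12426 + 45043 + 63337 = 174904.
The stratified mean weights each stratum mean by its population share Nₕ/N.
Σ Nₕx̄ₕ = 54098·4.5 + 12426·3.7 + 45043·3.3 + 63337·3.3 = 243441 + 45976.2 + 148641.9 + 209012.1 = 647071.2.
Divide by N: 647071.2 / 174904 = 3.6996... → 3.70.

3.70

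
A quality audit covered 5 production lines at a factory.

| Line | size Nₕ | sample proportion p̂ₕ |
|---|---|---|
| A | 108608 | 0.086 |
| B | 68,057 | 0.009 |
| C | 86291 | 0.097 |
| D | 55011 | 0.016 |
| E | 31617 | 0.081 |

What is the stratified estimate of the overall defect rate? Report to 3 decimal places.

N = 108608 + 68057 + 86291 + 55011 + 31617 = 349584.
Overall proportion = Σ (Nₕ/N)·p̂ₕ.
Σ Nₕp̂ₕ = 9340.288 + 612.513 + 8370.227 + 880.176 + 2560.977 = 21764.181.
21764.181 / 349584 = 0.06226... → 0.062.

0.062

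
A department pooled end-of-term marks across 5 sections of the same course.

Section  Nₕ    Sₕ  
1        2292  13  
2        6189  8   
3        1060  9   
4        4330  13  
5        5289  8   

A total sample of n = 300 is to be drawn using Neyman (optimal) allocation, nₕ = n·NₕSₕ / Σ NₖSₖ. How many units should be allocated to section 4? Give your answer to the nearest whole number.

90

1: NₕSₕ = 2292·13 = 29796
2: NₕSₕ = 6189·8 = 49512
3: NₕSₕ = 1060·9 = 9540
4: NₕSₕ = 4330·13 = 56290
5: NₕSₕ = 5289·8 = 42312
Σ NₕSₕ = 187450.
n_4 = 300·56290/187450 = 90.088... → 90.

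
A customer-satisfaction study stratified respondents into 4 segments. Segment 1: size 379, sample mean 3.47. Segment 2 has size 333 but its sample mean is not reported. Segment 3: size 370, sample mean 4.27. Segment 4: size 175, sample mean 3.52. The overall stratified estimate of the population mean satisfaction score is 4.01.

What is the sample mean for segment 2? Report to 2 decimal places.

Σ Nₕx̄ₕ = N·μ, so 333·x̄_2 = 1257·4.01 − (379·3.47 + 370·4.27 + 175·3.52).
= 5040.57 − 3511.03 = 1529.54.
x̄_2 = 1529.54 / 333 = 4.5932... → 4.59.

4.59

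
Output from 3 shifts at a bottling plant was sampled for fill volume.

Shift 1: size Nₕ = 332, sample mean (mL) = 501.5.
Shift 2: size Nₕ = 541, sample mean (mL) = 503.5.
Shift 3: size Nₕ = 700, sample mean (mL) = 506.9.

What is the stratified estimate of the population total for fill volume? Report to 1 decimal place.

793721.5

1: 332·501.5 = 166498
2: 541·503.5 = 272393.5
3: 700·506.9 = 354830
τ̂ = Σ Nₕx̄ₕ = 793721.5.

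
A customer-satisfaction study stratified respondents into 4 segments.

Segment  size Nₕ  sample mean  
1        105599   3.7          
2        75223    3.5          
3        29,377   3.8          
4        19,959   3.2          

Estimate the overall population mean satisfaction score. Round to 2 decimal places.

3.60

N = 230158; weights Wₕ = Nₕ/N = (0.4588, 0.3268, 0.1276, 0.0867).
x̄_st = Σ Wₕ·x̄ₕ = 0.4588·3.7 + 0.3268·3.5 + 0.1276·3.8 + 0.0867·3.2 ≈ 3.6040...
→ 3.60.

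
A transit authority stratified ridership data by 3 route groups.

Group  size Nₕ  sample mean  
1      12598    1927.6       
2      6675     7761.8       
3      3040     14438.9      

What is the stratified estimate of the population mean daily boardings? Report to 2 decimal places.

N = 22313; weights Wₕ = Nₕ/N = (0.5646, 0.2992, 0.1362).
x̄_st = Σ Wₕ·x̄ₕ = 0.5646·1927.6 + 0.2992·7761.8 + 0.1362·14438.9 ≈ 5377.5008...
→ 5377.50.

5377.50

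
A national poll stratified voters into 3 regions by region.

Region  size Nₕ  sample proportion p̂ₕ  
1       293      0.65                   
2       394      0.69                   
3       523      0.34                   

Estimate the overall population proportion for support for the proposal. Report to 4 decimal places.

N = 293 + 394 + 523 = 1210.
Overall proportion = Σ (Nₕ/N)·p̂ₕ.
Σ Nₕp̂ₕ = 190.45 + 271.86 + 177.82 = 640.13.
640.13 / 1210 = 0.529033... → 0.5290.

0.5290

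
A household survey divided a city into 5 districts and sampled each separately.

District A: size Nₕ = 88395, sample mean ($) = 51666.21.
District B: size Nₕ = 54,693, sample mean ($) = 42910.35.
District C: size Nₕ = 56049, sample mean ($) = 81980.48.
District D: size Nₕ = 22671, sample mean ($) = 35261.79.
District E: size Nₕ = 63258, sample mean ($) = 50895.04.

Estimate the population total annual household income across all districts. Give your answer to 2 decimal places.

15527792810.43

A: 88395·51666.21 = 4567034632.95
B: 54693·42910.35 = 2346895772.55
C: 56049·81980.48 = 4594923923.52
D: 22671·35261.79 = 799420041.09
E: 63258·50895.04 = 3219518440.32
τ̂ = Σ Nₕx̄ₕ = 15527792810.43.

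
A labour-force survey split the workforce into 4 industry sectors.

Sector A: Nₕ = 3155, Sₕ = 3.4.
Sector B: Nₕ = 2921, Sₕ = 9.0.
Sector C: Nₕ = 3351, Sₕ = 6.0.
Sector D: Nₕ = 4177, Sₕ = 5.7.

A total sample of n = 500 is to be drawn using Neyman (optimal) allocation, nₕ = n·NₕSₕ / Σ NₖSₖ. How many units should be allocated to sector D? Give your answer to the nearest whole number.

A: NₕSₕ = 3155·3.4 = 10727
B: NₕSₕ = 2921·9.0 = 26289
C: NₕSₕ = 3351·6.0 = 20106
D: NₕSₕ = 4177·5.7 = 23808.9
Σ NₕSₕ = 80930.9.
n_D = 500·23808.9/80930.9 = 147.094... → 147.

147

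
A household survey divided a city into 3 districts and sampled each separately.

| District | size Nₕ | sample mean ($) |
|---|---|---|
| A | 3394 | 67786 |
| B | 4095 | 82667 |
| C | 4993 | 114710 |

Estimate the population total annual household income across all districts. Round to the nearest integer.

Estimate total by summing Nₕ·x̄ₕ over strata.
3394·67786 + 4095·82667 + 4993·114710 = 230065684 + 338521365 + 572747030 = 1141334079.

1141334079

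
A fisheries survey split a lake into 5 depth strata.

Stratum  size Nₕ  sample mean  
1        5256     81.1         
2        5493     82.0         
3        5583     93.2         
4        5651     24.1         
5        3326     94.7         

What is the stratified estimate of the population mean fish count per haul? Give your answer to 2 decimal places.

73.02

x̄_st = (Σ Nₕx̄ₕ) / (Σ Nₕ) = (5256·81.1 + 5493·82.0 + 5583·93.2 + 5651·24.1 + 3326·94.7) / 25309
= 1848184.5 / 25309 = 73.0248... → 73.02.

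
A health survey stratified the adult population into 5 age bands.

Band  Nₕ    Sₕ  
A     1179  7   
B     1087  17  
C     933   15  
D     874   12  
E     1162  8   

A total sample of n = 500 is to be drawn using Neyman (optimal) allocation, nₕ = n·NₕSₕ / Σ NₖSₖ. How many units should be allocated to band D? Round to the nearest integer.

Σ NₕSₕ = 1179·7 + 1087·17 + 933·15 + 874·12 + 1162·8 = 60511.
Share for D: 10488/60511 = 0.17332.
n_D = 500 × 0.17332 = 86.662... → 87.

87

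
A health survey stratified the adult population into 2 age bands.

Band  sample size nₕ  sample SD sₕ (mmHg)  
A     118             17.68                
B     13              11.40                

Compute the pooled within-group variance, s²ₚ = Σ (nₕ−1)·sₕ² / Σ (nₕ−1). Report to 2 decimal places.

Degrees of freedom: 117 + 12 = 129.
Σ(nₕ−1)sₕ² = 117·312.5824 + 12·129.96 = 38131.6608.
s²ₚ = 38131.6608 / 129 = 295.5943... → 295.59.

295.59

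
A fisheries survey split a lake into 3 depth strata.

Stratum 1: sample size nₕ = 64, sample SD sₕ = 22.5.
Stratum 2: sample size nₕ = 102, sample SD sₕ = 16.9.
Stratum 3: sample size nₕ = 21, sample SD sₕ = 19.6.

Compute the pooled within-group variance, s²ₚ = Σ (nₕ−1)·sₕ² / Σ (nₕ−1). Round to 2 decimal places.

371.87

1: (64−1)·22.5² = 63·506.25 = 31893.75
2: (102−1)·16.9² = 101·285.61 = 28846.61
3: (21−1)·19.6² = 20·384.16 = 7683.2
Numerator = 68423.56; denominator = Σ(nₕ−1) = 184.
s²ₚ = 68423.56/184 = 371.8672... → 371.87.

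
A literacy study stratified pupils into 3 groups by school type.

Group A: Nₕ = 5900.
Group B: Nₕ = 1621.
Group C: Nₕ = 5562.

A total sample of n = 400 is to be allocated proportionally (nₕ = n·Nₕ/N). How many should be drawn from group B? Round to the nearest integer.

N = 5900 + 1621 + 5562 = 13083.
n_B = 400·1621/13083 = 49.560... → 50.

50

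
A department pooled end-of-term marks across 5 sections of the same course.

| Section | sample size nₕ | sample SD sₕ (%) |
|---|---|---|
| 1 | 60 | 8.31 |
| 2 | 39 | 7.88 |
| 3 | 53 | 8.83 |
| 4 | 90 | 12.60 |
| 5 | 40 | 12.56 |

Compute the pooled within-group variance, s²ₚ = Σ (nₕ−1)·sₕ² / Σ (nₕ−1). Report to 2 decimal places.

111.08

1: (60−1)·8.31² = 59·69.0561 = 4074.3099
2: (39−1)·7.88² = 38·62.0944 = 2359.5872
3: (53−1)·8.83² = 52·77.9689 = 4054.3828
4: (90−1)·12.60² = 89·158.76 = 14129.64
5: (40−1)·12.56² = 39·157.7536 = 6152.3904
Numerator = 30770.3103; denominator = Σ(nₕ−1) = 277.
s²ₚ = 30770.3103/277 = 111.0842... → 111.08.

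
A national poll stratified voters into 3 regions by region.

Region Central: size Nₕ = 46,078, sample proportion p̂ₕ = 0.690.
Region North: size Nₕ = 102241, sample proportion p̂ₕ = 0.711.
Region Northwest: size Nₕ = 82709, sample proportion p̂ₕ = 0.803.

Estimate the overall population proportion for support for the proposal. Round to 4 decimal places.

0.7397

N = 46078 + 102241 + 82709 = 231028.
Overall proportion = Σ (Nₕ/N)·p̂ₕ.
Σ Nₕp̂ₕ = 31793.82 + 72693.351 + 66415.327 = 170902.498.
170902.498 / 231028 = 0.739748... → 0.7397.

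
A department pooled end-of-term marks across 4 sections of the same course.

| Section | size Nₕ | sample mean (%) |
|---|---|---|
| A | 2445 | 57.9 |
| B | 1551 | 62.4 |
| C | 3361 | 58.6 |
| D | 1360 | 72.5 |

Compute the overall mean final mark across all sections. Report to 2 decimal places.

N = 2445 + 1551 + 3361 + 1360 = 8717.
The stratified mean weights each stratum mean by its population share Nₕ/N.
Σ Nₕx̄ₕ = 2445·57.9 + 1551·62.4 + 3361·58.6 + 1360·72.5 = 141565.5 + 96782.4 + 196954.6 + 98600 = 533902.5.
Divide by N: 533902.5 / 8717 = 61.2484... → 61.25.

61.25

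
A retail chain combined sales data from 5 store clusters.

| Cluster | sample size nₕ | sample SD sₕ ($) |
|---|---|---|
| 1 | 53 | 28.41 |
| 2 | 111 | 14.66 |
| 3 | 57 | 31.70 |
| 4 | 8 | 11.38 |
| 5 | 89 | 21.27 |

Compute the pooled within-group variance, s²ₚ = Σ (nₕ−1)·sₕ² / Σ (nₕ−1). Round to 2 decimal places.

Degrees of freedom: 52 + 110 + 56 + 7 + 88 = 313.
Σ(nₕ−1)sₕ² = 52·807.1281 + 110·214.9156 + 56·1004.89 + 7·129.5044 + 88·452.4129 = 162604.0832.
s²ₚ = 162604.0832 / 313 = 519.5019... → 519.50.

519.50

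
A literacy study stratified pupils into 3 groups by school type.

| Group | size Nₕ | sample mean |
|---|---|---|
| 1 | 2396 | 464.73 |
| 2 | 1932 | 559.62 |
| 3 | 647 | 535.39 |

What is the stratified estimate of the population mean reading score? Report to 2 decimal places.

510.77

x̄_st = (Σ Nₕx̄ₕ) / (Σ Nₕ) = (2396·464.73 + 1932·559.62 + 647·535.39) / 4975
= 2541076.25 / 4975 = 510.7691... → 510.77.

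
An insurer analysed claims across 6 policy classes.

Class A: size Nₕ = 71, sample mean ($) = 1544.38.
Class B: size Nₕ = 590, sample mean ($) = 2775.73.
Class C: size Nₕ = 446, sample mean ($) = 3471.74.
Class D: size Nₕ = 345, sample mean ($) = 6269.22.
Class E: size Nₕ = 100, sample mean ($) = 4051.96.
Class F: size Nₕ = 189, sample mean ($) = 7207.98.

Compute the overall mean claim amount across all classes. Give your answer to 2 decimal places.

N = 1741; weights Wₕ = Nₕ/N = (0.0408, 0.3389, 0.2562, 0.1982, 0.0574, 0.1086).
x̄_st = Σ Wₕ·x̄ₕ = 0.0408·1544.38 + 0.3389·2775.73 + 0.2562·3471.74 + 0.1982·6269.22 + 0.0574·4051.96 + 0.1086·7207.98 ≈ 4150.5530...
→ 4150.55.

4150.55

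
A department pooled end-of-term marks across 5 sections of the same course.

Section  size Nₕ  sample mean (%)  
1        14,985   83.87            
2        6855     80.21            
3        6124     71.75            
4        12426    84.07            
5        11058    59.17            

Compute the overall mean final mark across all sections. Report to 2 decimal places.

76.68

N = 51448; weights Wₕ = Nₕ/N = (0.2913, 0.1332, 0.1190, 0.2415, 0.2149).
x̄_st = Σ Wₕ·x̄ₕ = 0.2913·83.87 + 0.1332·80.21 + 0.1190·71.75 + 0.2415·84.07 + 0.2149·59.17 ≈ 76.6791...
→ 76.68.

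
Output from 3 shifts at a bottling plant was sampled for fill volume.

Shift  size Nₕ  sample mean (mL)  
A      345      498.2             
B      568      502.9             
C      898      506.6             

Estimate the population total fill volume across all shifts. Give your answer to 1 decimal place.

912453.0

Population total = Σ Nₕ·x̄ₕ (each stratum's size times its mean).
345·498.2 + 568·502.9 + 898·506.6 = 171879 + 285647.2 + 454926.8 = 912453.0.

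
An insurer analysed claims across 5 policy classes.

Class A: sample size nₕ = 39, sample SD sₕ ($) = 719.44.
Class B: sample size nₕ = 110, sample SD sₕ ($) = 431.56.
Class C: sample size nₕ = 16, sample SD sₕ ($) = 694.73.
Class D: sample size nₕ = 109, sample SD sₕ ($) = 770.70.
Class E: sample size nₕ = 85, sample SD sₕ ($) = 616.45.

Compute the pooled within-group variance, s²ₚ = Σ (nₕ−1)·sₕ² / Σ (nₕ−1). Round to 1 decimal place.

Degrees of freedom: 38 + 109 + 15 + 108 + 84 = 354.
Σ(nₕ−1)sₕ² = 38·517593.9136 + 109·186244.0336 + 15·482649.7729 + 108·593978.49 + 84·380010.6025 = 143279482.5027.
s²ₚ = 143279482.5027 / 354 = 404744.301... → 404744.3.

404744.3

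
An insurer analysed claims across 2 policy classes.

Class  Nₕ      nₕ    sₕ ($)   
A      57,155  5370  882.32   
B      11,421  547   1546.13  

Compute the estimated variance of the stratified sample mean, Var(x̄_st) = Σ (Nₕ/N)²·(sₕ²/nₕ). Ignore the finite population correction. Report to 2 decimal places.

221.92

N = 68576. Term for each stratum: Wₕ²sₕ²/nₕ.
Var(x̄_st) = 100.70293 + 121.21843 = 221.92136 → 221.92.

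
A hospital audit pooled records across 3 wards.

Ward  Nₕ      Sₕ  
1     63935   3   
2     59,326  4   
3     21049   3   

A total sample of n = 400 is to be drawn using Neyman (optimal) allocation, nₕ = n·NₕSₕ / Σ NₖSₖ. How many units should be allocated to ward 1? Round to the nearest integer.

156

Σ NₕSₕ = 63935·3 + 59326·4 + 21049·3 = 492256.
Share for 1: 191805/492256 = 0.38964.
n_1 = 400 × 0.38964 = 155.858... → 156.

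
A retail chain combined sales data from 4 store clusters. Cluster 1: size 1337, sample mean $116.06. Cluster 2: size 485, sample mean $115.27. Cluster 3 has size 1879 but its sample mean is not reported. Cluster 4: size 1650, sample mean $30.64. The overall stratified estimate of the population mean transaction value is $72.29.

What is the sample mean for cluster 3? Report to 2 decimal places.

Σ Nₕx̄ₕ = N·μ, so 1879·x̄_3 = 5351·72.29 − (1337·116.06 + 485·115.27 + 1650·30.64).
= 386823.79 − 261634.17 = 125189.62.
x̄_3 = 125189.62 / 1879 = 66.6257... → 66.63.

66.63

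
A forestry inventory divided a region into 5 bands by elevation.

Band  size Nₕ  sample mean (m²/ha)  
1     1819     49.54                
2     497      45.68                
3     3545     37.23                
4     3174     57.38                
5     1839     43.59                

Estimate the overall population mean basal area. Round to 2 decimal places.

N = 1819 + 497 + 3545 + 3174 + 1839 = 10874.
Weight each subgroup mean by Nₕ/N and sum.
Σ Nₕx̄ₕ = 1819·49.54 + 497·45.68 + 3545·37.23 + 3174·57.38 + 1839·43.59 = 90113.26 + 22702.96 + 131980.35 + 182124.12 + 80162.01 = 507082.7.
Divide by N: 507082.7 / 10874 = 46.6326... → 46.63.

46.63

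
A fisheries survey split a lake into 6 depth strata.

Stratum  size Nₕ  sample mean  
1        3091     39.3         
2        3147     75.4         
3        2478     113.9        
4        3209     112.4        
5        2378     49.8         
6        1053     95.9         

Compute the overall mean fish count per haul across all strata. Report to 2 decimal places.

x̄_st = (Σ Nₕx̄ₕ) / (Σ Nₕ) = (3091·39.3 + 3147·75.4 + 2478·113.9 + 3209·112.4 + 2378·49.8 + 1053·95.9) / 15356
= 1221103 / 15356 = 79.5196... → 79.52.

79.52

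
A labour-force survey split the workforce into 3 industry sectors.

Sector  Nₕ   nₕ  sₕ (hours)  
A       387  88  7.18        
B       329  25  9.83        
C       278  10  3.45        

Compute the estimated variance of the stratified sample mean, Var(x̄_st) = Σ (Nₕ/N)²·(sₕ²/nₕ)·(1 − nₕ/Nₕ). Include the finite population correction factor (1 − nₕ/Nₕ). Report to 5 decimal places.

N = 994; Wₕ = Nₕ/N.
sector A: (387/994)²·7.18²/88·(1 − 88/387) = 0.06860813
sector B: (329/994)²·9.83²/25·(1 − 25/329) = 0.39125846
sector C: (278/994)²·3.45²/10·(1 − 10/278) = 0.08975218
Sum = 0.54961877 → 0.54962.

0.54962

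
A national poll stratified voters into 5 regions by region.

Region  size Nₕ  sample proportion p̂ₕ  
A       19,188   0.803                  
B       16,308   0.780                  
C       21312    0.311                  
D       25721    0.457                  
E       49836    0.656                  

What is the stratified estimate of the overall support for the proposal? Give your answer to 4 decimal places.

0.5984

N = 19188 + 16308 + 21312 + 25721 + 49836 = 132365.
Overall proportion = Σ (Nₕ/N)·p̂ₕ.
Σ Nₕp̂ₕ = 15407.964 + 12720.24 + 6628.032 + 11754.497 + 32692.416 = 79203.149.
79203.149 / 132365 = 0.598369... → 0.5984.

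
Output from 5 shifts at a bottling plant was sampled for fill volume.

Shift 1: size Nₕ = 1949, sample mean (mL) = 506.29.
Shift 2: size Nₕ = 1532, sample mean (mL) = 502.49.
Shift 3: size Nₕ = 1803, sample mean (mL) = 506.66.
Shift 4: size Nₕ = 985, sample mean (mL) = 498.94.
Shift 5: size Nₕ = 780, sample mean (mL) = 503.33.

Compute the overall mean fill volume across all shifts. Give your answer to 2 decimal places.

504.20

N = 7049; weights Wₕ = Nₕ/N = (0.2765, 0.2173, 0.2558, 0.1397, 0.1107).
x̄_st = Σ Wₕ·x̄ₕ = 0.2765·506.29 + 0.2173·502.49 + 0.2558·506.66 + 0.1397·498.94 + 0.1107·503.33 ≈ 504.2042...
→ 504.20.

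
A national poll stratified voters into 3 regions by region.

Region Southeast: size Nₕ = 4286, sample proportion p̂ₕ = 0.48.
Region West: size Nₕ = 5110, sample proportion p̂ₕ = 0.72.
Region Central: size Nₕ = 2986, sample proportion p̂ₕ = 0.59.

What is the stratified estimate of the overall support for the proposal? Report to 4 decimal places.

Wₕ = Nₕ/N with N = 12382: 0.3461, 0.4127, 0.2412.
p̂_st = 0.3461·0.48 + 0.4127·0.72 + 0.2412·0.59 ≈ 0.605574... → 0.6056.

0.6056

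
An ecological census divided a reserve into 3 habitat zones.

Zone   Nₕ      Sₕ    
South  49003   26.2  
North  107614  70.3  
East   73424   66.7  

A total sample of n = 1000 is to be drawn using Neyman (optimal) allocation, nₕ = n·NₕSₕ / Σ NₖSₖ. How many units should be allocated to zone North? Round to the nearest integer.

Σ NₕSₕ = 49003·26.2 + 107614·70.3 + 73424·66.7 = 13746523.6.
Share for North: 7565264.2/13746523.6 = 0.55034.
n_North = 1000 × 0.55034 = 550.340... → 550.

550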